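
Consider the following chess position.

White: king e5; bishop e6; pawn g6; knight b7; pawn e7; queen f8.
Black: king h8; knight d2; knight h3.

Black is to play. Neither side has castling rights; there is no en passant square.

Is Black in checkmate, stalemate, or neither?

Black to move; black king on h8.
In check: yes, from the white queen on f8.
King squares — g7: attacked by Qf8; h7: attacked by Pg6; g8: attacked by Be6.
Legal moves for Black: none.
In check with no legal moves → checkmate.

checkmate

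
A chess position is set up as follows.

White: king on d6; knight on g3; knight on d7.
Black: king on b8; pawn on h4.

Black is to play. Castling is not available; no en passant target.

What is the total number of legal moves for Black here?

Black to move; king on b8.
In check: yes, from the white knight on d7.
Legal moves: Kc8, Ka8, Kb7, Ka7.
Count: 4.

4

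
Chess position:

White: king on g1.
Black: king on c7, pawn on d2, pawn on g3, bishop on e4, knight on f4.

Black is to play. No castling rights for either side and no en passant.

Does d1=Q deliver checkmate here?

After d1=Q: white king on g1; in check: yes, from the black queen on d1.
King squares — f1: attacked by Qd1; h1: attacked by Qd1; f2: attacked by Pg3; g2: attacked by Be4; h2: attacked by Pg3.
White has no legal moves → checkmate.

yes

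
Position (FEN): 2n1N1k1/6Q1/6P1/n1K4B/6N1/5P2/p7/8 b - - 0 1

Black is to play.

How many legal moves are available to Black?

Black to move; king on g8.
In check: yes, from the white queen on g7.
Legal moves: none.
Count: 0.

0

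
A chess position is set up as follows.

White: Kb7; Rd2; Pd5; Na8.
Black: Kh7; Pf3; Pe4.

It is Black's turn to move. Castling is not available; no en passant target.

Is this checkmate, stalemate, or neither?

neither

Black to move; black king on h7.
In check: no.
Legal moves for Black: Kh8, Kg8, Kg7, Kh6, Kg6, e3, f2.
Black has 7 legal moves and is not in check → neither.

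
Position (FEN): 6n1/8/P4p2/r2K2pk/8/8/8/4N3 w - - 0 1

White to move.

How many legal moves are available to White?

White to move; king on d5.
In check: yes, from the black rook on a5.
Legal moves: Ke6, Kd6, Kc6, Ke4, Kd4, Kc4.
Count: 6.

6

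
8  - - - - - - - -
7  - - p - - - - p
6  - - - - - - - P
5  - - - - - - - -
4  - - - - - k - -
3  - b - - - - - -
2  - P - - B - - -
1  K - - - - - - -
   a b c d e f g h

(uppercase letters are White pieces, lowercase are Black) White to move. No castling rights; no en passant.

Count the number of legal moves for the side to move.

White to move; king on a1.
In check: no.
Legal moves: Ba6, Bh5, Bb5, Bg4, Bc4, Bf3, Bd3, Bf1, Bd1, Kb1.
Count: 10.

10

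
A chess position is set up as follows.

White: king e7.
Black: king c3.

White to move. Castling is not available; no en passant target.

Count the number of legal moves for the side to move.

White to move; king on e7.
In check: no.
Legal moves: Kf8, Ke8, Kd8, Kf7, Kd7, Kf6, Ke6, Kd6.
Count: 8.

8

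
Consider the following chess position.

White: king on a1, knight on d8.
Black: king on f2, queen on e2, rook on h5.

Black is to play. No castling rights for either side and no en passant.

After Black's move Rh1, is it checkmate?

After Rh1: white king on a1; in check: yes, from the black rook on h1.
King squares — b1: attacked by Rh1; a2: attacked by Qe2; b2: attacked by Qe2.
White has no legal moves → checkmate.

yes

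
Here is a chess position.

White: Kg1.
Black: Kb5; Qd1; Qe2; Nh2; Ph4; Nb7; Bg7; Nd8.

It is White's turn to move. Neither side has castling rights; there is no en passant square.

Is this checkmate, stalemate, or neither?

White to move; white king on g1.
In check: yes, from the black queen on d1.
King squares — f1: attacked by Qd1; h1: attacked by Qd1; f2: attacked by Qe2; g2: attacked by Qe2; h2: attacked by Qe2.
Legal moves for White: none.
In check with no legal moves → checkmate.

checkmate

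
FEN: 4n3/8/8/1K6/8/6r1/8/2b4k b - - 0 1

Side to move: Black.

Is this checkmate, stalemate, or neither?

neither

Black to move; black king on h1.
In check: no.
Legal moves for Black include: Ng7, Nc7+, Nf6, Nd6+, Rg8, Rg7, Rg6, Rg5+, Rg4, Rh3, Rf3, Re3, Rd3, Rc3, Rb3+, Ra3, Rg2, Rg1, ... (list truncated; more exist).
Black has legal moves and is not in check → neither.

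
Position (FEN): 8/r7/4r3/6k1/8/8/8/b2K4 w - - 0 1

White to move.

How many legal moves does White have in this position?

White to move; king on d1.
In check: no.
Legal moves: Kd2, Kc2, Kc1.
Count: 3.

3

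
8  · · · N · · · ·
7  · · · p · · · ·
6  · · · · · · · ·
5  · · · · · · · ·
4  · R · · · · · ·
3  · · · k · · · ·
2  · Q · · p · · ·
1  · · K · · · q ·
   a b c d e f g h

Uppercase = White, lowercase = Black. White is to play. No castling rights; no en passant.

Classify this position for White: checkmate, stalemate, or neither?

White to move; white king on c1.
In check: yes, from the black queen on g1.
King squares — b1: attacked by Qg1; d1: attacked by Qg1; b2: own queen; c2: attacked by Kd3; d2: attacked by Kd3.
Legal moves for White: none.
In check with no legal moves → checkmate.

checkmate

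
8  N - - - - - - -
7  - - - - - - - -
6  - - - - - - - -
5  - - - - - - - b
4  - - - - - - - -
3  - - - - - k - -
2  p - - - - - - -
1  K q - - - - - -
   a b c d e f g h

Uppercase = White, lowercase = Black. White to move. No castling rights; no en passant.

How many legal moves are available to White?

White to move; king on a1.
In check: yes, from the black queen on b1.
Legal moves: none.
Count: 0.

0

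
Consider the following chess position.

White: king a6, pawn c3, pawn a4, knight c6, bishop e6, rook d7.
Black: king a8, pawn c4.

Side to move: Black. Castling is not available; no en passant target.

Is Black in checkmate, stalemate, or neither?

stalemate

Black to move; black king on a8.
In check: no.
King squares — a7: attacked by Ka6; b7: attacked by Ka6; b8: attacked by Nc6.
Legal moves for Black: none.
Not in check and no legal moves → stalemate.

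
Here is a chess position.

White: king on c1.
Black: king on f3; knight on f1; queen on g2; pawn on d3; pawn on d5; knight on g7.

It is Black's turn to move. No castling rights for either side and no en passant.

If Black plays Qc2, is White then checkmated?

After Qc2: white king on c1; in check: yes, from the black queen on c2.
King squares — b1: attacked by Qc2; d1: attacked by Qc2; b2: attacked by Qc2; c2: attacked by Pd3; d2: attacked by Nf1.
White has no legal moves → checkmate.

yes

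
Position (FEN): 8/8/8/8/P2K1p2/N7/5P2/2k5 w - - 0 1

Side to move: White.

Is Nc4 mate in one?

no

After Nc4: black king on c1; in check: no.
Black is not in check, so this cannot be checkmate.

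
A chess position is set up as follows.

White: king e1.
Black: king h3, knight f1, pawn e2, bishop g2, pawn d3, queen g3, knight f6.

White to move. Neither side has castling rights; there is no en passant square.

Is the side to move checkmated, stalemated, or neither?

White to move; white king on e1.
In check: yes, from the black queen on g3.
King squares — d1: attacked by Pe2; f1: attacked by Pe2; d2: attacked by Nf1; e2: attacked by Pd3; f2: attacked by Qg3.
Legal moves for White: none.
In check with no legal moves → checkmate.

checkmate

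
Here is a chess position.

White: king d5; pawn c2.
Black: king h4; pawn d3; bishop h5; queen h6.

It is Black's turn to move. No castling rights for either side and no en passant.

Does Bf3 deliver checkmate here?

After Bf3: white king on d5; in check: yes, from the black bishop on f3.
White has 4 legal replies: Ke5, Kc5, Kd4, Kc4.
In check but a legal move exists → not checkmate.

no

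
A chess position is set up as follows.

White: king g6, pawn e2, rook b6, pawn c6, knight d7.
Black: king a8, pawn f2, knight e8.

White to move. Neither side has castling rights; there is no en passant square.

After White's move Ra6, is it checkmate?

After Ra6: black king on a8; in check: yes, from the white rook on a6.
King squares — a7: attacked by Ra6; b7: attacked by Pc6; b8: attacked by Nd7.
Black has no legal moves → checkmate.

yes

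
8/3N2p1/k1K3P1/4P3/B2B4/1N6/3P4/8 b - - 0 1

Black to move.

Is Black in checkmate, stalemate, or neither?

stalemate

Black to move; black king on a6.
In check: no.
King squares — a5: attacked by Nb3; b5: attacked by Ba4; b6: attacked by Bd4; a7: attacked by Bd4; b7: attacked by Kc6.
Legal moves for Black: none.
Not in check and no legal moves → stalemate.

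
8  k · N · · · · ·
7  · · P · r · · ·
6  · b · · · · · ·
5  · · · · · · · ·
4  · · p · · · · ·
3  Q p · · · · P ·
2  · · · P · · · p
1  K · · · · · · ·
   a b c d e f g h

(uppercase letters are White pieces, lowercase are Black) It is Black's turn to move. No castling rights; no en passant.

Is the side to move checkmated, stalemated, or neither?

Black to move; black king on a8.
In check: yes, from the white queen on a3.
King squares — a7: attacked by Qa3; b7: available; b8: attacked by Pc7.
Legal moves for Black: Kb7, Ba7, Ba5.
Black is in check but has 3 legal moves → neither.

neither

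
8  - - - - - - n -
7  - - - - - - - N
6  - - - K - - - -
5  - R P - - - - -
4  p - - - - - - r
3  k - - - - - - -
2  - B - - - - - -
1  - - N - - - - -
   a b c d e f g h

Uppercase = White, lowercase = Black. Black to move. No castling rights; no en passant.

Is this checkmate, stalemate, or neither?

Black to move; black king on a3.
In check: yes, from the white bishop on b2.
King squares — a2: attacked by Nc1; b2: attacked by Rb5; b3: attacked by Nc1; a4: own pawn; b4: attacked by Rb5.
Legal moves for Black: none.
In check with no legal moves → checkmate.

checkmate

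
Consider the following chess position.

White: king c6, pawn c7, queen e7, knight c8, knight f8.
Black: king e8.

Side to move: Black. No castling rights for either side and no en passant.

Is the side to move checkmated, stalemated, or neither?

Black to move; black king on e8.
In check: yes, from the white queen on e7.
King squares — d7: attacked by Kc6; e7: attacked by Nc8; f7: attacked by Qe7; d8: attacked by Pc7; f8: attacked by Qe7.
Legal moves for Black: none.
In check with no legal moves → checkmate.

checkmate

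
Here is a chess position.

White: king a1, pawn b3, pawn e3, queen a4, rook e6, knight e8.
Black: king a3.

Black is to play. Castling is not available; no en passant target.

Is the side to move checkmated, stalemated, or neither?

checkmate

Black to move; black king on a3.
In check: yes, from the white queen on a4.
King squares — a2: attacked by Ka1; b2: attacked by Ka1; b3: attacked by Qa4; a4: attacked by Pb3; b4: attacked by Qa4.
Legal moves for Black: none.
In check with no legal moves → checkmate.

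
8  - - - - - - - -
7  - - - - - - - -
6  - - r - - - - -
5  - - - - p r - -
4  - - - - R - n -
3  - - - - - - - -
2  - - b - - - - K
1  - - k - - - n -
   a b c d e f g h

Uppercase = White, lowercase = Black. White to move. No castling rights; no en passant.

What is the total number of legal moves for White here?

5

White to move; king on h2.
In check: yes, from the black knight on g4.
Legal moves: Kg3, Kg2, Kh1, Kxg1, Rxg4.
Count: 5.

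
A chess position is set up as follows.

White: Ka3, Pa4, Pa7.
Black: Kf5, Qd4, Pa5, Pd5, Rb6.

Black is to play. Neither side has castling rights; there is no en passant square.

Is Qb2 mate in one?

yes

After Qb2: white king on a3; in check: yes, from the black queen on b2.
King squares — a2: attacked by Qb2; b2: attacked by Rb6; b3: attacked by Qb2; a4: own pawn; b4: attacked by Qb2.
White has no legal moves → checkmate.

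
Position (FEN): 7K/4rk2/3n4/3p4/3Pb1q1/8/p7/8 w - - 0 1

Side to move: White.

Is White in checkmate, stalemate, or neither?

stalemate

White to move; white king on h8.
In check: no.
King squares — g7: attacked by Qg4; h7: attacked by Be4; g8: attacked by Qg4.
Legal moves for White: none.
Not in check and no legal moves → stalemate.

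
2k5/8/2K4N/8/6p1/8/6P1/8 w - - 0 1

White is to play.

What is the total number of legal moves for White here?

White to move; king on c6.
In check: no.
Legal moves: Ng8, Nf7, Nf5, Nxg4, Kd6, Kb6, Kd5, Kc5, Kb5, g3.
Count: 10.

10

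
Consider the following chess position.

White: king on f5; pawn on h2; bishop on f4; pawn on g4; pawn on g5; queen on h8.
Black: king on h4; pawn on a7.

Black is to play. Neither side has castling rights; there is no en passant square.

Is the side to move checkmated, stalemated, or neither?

checkmate

Black to move; black king on h4.
In check: yes, from the white queen on h8.
King squares — g3: attacked by Ph2; h3: attacked by Qh8; g4: attacked by Kf5; g5: attacked by Bf4; h5: attacked by Pg4.
Legal moves for Black: none.
In check with no legal moves → checkmate.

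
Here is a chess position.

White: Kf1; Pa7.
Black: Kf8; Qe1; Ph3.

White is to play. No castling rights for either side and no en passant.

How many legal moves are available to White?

White to move; king on f1.
In check: yes, from the black queen on e1.
Legal moves: Kxe1.
Count: 1.

1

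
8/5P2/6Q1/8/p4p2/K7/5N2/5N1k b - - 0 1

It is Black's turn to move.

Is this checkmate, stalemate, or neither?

checkmate

Black to move; black king on h1.
In check: yes, from the white knight on f2.
King squares — g1: attacked by Qg6; g2: attacked by Qg6; h2: attacked by Nf1.
Legal moves for Black: none.
In check with no legal moves → checkmate.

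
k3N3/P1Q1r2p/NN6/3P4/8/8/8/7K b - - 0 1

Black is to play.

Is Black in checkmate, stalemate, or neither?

Black to move; black king on a8.
In check: yes, from the white knight on b6.
King squares — a7: attacked by Qc7; b7: attacked by Qc7; b8: attacked by Na6.
Legal moves for Black: none.
In check with no legal moves → checkmate.

checkmate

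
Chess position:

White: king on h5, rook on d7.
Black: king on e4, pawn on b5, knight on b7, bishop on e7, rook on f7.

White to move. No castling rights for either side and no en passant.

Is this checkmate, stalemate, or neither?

neither

White to move; white king on h5.
In check: no.
Legal moves for White: Rd8, Rxe7+, Rc7, Rxb7, Rd6, Rd5, Rd4+, Rd3, Rd2, Rd1, Kh6, Kg6, Kg4.
White has 13 legal moves and is not in check → neither.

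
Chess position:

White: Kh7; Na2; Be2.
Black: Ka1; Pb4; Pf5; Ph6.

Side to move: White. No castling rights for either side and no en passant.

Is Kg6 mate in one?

no

After Kg6: black king on a1; in check: no.
Black is not in check, so this cannot be checkmate.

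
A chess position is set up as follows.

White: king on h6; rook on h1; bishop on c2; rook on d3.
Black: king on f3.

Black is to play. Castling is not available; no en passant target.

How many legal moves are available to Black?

6

Black to move; king on f3.
In check: yes, from the white rook on d3.
Legal moves: Kg4, Kf4, Ke4, Kg2, Kf2, Ke2.
Count: 6.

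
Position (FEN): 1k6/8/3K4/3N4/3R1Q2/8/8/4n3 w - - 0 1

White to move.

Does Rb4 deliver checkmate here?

After Rb4: black king on b8; in check: yes, from the white rook on b4.
Black has 3 legal replies: Kc8, Ka8, Ka7.
In check but a legal move exists → not checkmate.

no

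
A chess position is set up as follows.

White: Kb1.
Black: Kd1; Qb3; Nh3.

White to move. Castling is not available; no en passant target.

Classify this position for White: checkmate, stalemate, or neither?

White to move; white king on b1.
In check: yes, from the black queen on b3.
Legal moves for White: Ka1.
White is in check but has 1 legal move → neither.

neither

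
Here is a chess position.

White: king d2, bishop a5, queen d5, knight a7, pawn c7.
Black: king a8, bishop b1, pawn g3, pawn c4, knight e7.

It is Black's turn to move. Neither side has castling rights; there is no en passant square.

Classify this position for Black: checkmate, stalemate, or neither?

neither

Black to move; black king on a8.
In check: yes, from the white queen on d5.
King squares — a7: available; b7: attacked by Qd5; b8: attacked by Pc7.
Legal moves for Black: Kxa7, Nc6, Nxd5.
Black is in check but has 3 legal moves → neither.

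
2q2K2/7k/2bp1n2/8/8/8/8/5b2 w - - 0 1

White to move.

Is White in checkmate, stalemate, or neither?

White to move; white king on f8.
In check: yes, from the black queen on c8.
King squares — e7: available; f7: available; g7: attacked by Kh7; e8: attacked by Bc6; g8: attacked by Nf6.
Legal moves for White: Kf7, Ke7.
White is in check but has 2 legal moves → neither.

neither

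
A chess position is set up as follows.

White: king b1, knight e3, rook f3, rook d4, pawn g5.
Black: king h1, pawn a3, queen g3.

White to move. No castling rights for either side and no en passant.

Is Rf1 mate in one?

no

After Rf1: black king on h1; in check: yes, from the white rook on f1.
Black has 2 legal replies: Kh2, Qg1.
In check but a legal move exists → not checkmate.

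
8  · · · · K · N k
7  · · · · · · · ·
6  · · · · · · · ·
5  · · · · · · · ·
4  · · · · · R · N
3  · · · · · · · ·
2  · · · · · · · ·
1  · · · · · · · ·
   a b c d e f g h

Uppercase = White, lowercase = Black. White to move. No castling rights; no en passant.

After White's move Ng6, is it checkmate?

After Ng6: black king on h8; in check: yes, from the white knight on g6.
Black has 3 legal replies: Kxg8, Kh7, Kg7.
In check but a legal move exists → not checkmate.

no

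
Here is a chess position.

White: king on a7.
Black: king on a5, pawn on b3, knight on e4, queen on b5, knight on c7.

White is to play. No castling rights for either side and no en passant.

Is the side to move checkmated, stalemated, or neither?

stalemate

White to move; white king on a7.
In check: no.
King squares — a6: attacked by Ka5; b6: attacked by Ka5; b7: attacked by Qb5; a8: attacked by Nc7; b8: attacked by Qb5.
Legal moves for White: none.
Not in check and no legal moves → stalemate.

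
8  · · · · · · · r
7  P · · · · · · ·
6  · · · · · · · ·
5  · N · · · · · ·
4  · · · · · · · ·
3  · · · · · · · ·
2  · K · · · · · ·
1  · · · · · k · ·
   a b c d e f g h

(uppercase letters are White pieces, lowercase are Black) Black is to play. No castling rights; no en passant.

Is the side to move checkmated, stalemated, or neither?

Black to move; black king on f1.
In check: no.
Legal moves for Black include: Rg8, Rf8, Re8, Rd8, Rc8, Rb8, Ra8, Rh7, Rh6, Rh5, Rh4, Rh3, Rh2+, Rh1, Kg2, Kf2, Ke2, Kg1, ... (list truncated; more exist).
Black has legal moves and is not in check → neither.

neither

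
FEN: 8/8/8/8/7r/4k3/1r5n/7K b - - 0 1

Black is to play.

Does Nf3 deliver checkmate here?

After Nf3: white king on h1; in check: yes, from the black rook on h4.
King squares — g1: attacked by Nf3; g2: attacked by Rb2; h2: attacked by Rb2.
White has no legal moves → checkmate.

yes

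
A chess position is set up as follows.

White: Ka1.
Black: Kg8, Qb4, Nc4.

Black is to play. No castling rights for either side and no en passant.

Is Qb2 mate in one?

yes

After Qb2: white king on a1; in check: yes, from the black queen on b2.
King squares — b1: attacked by Qb2; a2: attacked by Qb2; b2: attacked by Nc4.
White has no legal moves → checkmate.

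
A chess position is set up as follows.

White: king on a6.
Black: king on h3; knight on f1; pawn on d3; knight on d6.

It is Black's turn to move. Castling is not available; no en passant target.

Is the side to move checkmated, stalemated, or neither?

neither

Black to move; black king on h3.
In check: no.
Legal moves for Black: Ne8, Nc8, Nf7, Nb7, Nf5, Nb5, Ne4, Nc4, Kh4, Kg4, Kg3, Kh2, Kg2, Ng3, Ne3, Nh2, Nd2, d2.
Black has 18 legal moves and is not in check → neither.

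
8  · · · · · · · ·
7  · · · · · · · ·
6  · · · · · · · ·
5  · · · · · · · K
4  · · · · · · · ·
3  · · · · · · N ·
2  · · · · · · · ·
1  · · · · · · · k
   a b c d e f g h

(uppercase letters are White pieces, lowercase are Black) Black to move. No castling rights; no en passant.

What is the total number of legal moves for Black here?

Black to move; king on h1.
In check: yes, from the white knight on g3.
Legal moves: Kh2, Kg2, Kg1.
Count: 3.

3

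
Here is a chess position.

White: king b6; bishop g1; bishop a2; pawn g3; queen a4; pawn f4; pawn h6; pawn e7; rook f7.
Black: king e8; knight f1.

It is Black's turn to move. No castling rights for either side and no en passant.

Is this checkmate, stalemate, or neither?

checkmate

Black to move; black king on e8.
In check: yes, from the white queen on a4.
King squares — d7: attacked by Qa4; e7: attacked by Rf7; f7: attacked by Ba2; d8: attacked by Pe7; f8: attacked by Pe7.
Legal moves for Black: none.
In check with no legal moves → checkmate.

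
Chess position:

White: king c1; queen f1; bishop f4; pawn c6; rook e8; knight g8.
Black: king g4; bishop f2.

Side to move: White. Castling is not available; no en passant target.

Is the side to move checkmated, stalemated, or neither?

neither

White to move; white king on c1.
In check: no.
Legal moves for White include: Ne7, Nh6+, Nf6+, Rf8, Rd8, Rc8, Rb8, Ra8, Re7, Re6, Re5, Re4, Re3, Re2, Re1, Bb8, Bc7, Bh6, ... (list truncated; more exist).
White has legal moves and is not in check → neither.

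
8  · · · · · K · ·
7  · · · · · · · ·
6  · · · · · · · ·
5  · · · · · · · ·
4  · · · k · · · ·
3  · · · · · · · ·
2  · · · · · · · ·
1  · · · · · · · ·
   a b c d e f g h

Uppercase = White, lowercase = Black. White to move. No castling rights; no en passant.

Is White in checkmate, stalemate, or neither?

neither

White to move; white king on f8.
In check: no.
Legal moves for White: Kg8, Ke8, Kg7, Kf7, Ke7.
White has 5 legal moves and is not in check → neither.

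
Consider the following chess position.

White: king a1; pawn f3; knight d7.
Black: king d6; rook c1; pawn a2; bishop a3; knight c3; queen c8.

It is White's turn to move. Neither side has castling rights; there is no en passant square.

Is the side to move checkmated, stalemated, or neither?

White to move; white king on a1.
In check: yes, from the black rook on c1.
King squares — b1: attacked by Rc1; a2: attacked by Nc3; b2: attacked by Ba3.
Legal moves for White: none.
In check with no legal moves → checkmate.

checkmate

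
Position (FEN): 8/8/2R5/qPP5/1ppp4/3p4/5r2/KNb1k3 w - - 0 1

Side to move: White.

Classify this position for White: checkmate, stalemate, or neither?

White to move; white king on a1.
In check: yes, from the black queen on a5.
Legal moves for White: Na3.
White is in check but has 1 legal move → neither.

neither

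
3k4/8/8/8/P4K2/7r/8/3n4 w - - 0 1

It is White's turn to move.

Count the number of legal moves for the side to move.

6

White to move; king on f4.
In check: no.
Legal moves: Kg5, Kf5, Ke5, Kg4, Ke4, a5.
Count: 6.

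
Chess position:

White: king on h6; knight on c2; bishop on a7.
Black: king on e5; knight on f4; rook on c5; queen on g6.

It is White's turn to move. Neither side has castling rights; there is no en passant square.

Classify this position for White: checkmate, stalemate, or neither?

checkmate

White to move; white king on h6.
In check: yes, from the black queen on g6.
King squares — g5: attacked by Qg6; h5: attacked by Nf4; g6: attacked by Nf4; g7: attacked by Qg6; h7: attacked by Qg6.
Legal moves for White: none.
In check with no legal moves → checkmate.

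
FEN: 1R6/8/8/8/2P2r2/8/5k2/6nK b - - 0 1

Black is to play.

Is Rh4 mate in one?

yes

After Rh4: white king on h1; in check: yes, from the black rook on h4.
King squares — g1: attacked by Kf2; g2: attacked by Kf2; h2: attacked by Rh4.
White has no legal moves → checkmate.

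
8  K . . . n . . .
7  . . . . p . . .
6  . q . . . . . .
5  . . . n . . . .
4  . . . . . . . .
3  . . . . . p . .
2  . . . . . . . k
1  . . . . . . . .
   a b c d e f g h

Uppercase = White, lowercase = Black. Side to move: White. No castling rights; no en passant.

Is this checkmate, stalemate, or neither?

stalemate

White to move; white king on a8.
In check: no.
King squares — a7: attacked by Qb6; b7: attacked by Qb6; b8: attacked by Qb6.
Legal moves for White: none.
Not in check and no legal moves → stalemate.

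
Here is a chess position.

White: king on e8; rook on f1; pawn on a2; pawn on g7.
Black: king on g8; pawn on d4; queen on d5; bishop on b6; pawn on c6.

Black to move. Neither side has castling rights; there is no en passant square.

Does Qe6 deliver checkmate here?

After Qe6: white king on e8; in check: yes, from the black queen on e6.
King squares — d7: attacked by Qe6; e7: attacked by Qe6; f7: attacked by Qe6; d8: attacked by Bb6; f8: attacked by Kg8.
White has no legal moves → checkmate.

yes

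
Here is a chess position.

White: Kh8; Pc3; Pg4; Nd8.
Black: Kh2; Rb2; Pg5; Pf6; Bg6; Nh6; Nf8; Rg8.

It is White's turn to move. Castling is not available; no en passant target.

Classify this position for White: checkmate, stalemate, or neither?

White to move; white king on h8.
In check: yes, from the black rook on g8.
King squares — g7: attacked by Rg8; h7: attacked by Bg6; g8: attacked by Nh6.
Legal moves for White: none.
In check with no legal moves → checkmate.

checkmate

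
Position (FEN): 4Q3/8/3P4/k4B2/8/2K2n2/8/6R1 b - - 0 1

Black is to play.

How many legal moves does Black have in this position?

10

Black to move; king on a5.
In check: no.
Legal moves: Kb6, Ka6, Ng5, Ne5, Nh4, Nd4, Nh2, Nd2, Nxg1, Ne1.
Count: 10.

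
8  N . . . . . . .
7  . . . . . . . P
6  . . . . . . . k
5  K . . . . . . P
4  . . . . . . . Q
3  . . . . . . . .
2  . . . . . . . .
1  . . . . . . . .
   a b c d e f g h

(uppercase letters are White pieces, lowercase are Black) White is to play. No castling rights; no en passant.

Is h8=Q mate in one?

After h8=Q: black king on h6; in check: yes, from the white queen on h8.
King squares — g5: attacked by Qh4; h5: attacked by Qh4; g6: attacked by Ph5; g7: attacked by Qh8; h7: attacked by Qh8.
Black has no legal moves → checkmate.

yes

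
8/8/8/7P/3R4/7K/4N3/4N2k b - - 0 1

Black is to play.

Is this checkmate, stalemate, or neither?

stalemate

Black to move; black king on h1.
In check: no.
King squares — g1: attacked by Ne2; g2: attacked by Ne1; h2: attacked by Kh3.
Legal moves for Black: none.
Not in check and no legal moves → stalemate.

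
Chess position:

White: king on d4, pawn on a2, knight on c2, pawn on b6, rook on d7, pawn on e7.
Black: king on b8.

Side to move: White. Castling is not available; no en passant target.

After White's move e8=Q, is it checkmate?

After e8=Q: black king on b8; in check: yes, from the white queen on e8.
King squares — a7: attacked by Pb6; b7: attacked by Rd7; c7: attacked by Pb6; a8: attacked by Qe8; c8: attacked by Qe8.
Black has no legal moves → checkmate.

yes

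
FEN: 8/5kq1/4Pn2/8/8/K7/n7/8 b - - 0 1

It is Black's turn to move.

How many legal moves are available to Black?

Black to move; king on f7.
In check: yes, from the white pawn on e6.
Legal moves: Kg8, Kf8, Ke8, Ke7, Kg6, Kxe6.
Count: 6.

6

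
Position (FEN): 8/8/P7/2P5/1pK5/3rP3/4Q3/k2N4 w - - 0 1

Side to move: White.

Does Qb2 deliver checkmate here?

yes

After Qb2: black king on a1; in check: yes, from the white queen on b2.
King squares — b1: attacked by Qb2; a2: attacked by Qb2; b2: attacked by Nd1.
Black has no legal moves → checkmate.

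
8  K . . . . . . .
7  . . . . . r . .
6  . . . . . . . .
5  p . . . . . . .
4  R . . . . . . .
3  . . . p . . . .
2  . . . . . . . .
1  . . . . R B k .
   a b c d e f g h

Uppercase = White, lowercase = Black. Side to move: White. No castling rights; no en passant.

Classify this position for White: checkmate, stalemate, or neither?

neither

White to move; white king on a8.
In check: no.
Legal moves for White include: Kb8, Rxa5, Rh4, Rg4+, Rf4, Rae4, Rd4, Rc4, Rb4, Ra3, Ra2, Raa1, Bh3+, Bxd3+, Bg2+, Be2+, Re8, Re7, ... (list truncated; more exist).
White has legal moves and is not in check → neither.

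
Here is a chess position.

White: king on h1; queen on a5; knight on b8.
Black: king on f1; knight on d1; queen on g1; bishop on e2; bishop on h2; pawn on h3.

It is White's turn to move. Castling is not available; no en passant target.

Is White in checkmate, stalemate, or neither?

checkmate

White to move; white king on h1.
In check: yes, from the black queen on g1.
King squares — g1: attacked by Kf1; g2: attacked by Kf1; h2: attacked by Qg1.
Legal moves for White: none.
In check with no legal moves → checkmate.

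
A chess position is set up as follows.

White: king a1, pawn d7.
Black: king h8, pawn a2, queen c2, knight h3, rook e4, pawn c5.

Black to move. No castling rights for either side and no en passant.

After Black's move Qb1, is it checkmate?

After Qb1: white king on a1; in check: yes, from the black queen on b1.
King squares — b1: attacked by Pa2; a2: attacked by Qb1; b2: attacked by Qb1.
White has no legal moves → checkmate.

yes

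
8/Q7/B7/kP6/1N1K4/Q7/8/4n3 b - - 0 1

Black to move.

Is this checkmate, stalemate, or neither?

checkmate

Black to move; black king on a5.
In check: yes, from the white queen on a3.
King squares — a4: attacked by Qa3; b4: attacked by Qa3; b5: attacked by Ba6; a6: attacked by Qa3; b6: attacked by Qa7.
Legal moves for Black: none.
In check with no legal moves → checkmate.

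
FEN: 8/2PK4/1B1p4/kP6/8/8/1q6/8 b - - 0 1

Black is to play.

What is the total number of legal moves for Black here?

Black to move; king on a5.
In check: yes, from the white bishop on b6.
Legal moves: Kxb6, Kxb5, Kb4, Ka4.
Count: 4.

4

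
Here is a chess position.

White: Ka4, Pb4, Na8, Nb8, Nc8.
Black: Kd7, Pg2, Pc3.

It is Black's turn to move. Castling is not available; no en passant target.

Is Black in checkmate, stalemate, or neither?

Black to move; black king on d7.
In check: yes, from the white knight on b8.
King squares — c6: attacked by Nb8; d6: attacked by Nc8; e6: available; c7: attacked by Na8; e7: attacked by Nc8; c8: available; d8: available; e8: available.
Legal moves for Black: Ke8, Kd8, Kxc8, Ke6.
Black is in check but has 4 legal moves → neither.

neither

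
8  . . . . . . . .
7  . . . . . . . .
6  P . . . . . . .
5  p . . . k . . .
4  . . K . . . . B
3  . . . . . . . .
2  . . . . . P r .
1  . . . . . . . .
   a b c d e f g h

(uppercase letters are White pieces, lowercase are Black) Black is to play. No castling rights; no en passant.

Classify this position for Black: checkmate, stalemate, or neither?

Black to move; black king on e5.
In check: no.
Legal moves for Black: Ke6, Kd6, Kf5, Kf4, Ke4, Rg8, Rg7, Rg6, Rg5, Rg4+, Rg3, Rh2, Rxf2, Rg1, a4.
Black has 15 legal moves and is not in check → neither.

neither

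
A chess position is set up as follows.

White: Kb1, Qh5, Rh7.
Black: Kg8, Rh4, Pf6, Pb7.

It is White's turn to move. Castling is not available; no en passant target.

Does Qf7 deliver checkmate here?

yes

After Qf7: black king on g8; in check: yes, from the white queen on f7.
King squares — f7: attacked by Rh7; g7: attacked by Qf7; h7: attacked by Qf7; f8: attacked by Qf7; h8: attacked by Rh7.
Black has no legal moves → checkmate.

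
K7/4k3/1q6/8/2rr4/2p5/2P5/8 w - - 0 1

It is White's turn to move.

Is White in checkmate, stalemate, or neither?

White to move; white king on a8.
In check: no.
King squares — a7: attacked by Qb6; b7: attacked by Qb6; b8: attacked by Qb6.
Legal moves for White: none.
Not in check and no legal moves → stalemate.

stalemate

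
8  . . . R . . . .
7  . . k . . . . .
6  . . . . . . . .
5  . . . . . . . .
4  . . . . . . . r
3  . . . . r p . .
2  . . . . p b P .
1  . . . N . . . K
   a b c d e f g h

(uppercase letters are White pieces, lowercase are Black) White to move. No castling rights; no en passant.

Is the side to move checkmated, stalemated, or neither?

checkmate

White to move; white king on h1.
In check: yes, from the black rook on h4.
King squares — g1: attacked by Bf2; g2: own pawn; h2: attacked by Rh4.
Legal moves for White: none.
In check with no legal moves → checkmate.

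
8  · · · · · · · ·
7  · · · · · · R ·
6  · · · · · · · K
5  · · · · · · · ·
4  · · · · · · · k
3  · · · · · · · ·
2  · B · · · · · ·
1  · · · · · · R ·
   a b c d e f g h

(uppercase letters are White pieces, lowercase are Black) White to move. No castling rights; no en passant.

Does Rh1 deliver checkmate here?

After Rh1: black king on h4; in check: yes, from the white rook on h1.
King squares — g3: attacked by Rg7; h3: attacked by Rh1; g4: attacked by Rg7; g5: attacked by Kh6; h5: attacked by Rh1.
Black has no legal moves → checkmate.

yes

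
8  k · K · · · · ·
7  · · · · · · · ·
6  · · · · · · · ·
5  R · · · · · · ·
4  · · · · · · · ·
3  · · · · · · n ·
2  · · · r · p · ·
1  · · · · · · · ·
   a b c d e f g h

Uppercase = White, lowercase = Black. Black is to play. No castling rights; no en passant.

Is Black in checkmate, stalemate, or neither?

checkmate

Black to move; black king on a8.
In check: yes, from the white rook on a5.
King squares — a7: attacked by Ra5; b7: attacked by Kc8; b8: attacked by Kc8.
Legal moves for Black: none.
In check with no legal moves → checkmate.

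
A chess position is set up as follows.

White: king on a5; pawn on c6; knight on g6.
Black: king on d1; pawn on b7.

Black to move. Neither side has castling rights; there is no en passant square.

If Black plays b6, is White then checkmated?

After b6: white king on a5; in check: yes, from the black pawn on b6.
White has 5 legal replies: Kxb6, Ka6, Kb5, Kb4, Ka4.
In check but a legal move exists → not checkmate.

no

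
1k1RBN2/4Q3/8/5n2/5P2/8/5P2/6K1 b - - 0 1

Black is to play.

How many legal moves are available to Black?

0

Black to move; king on b8.
In check: yes, from the white rook on d8.
Legal moves: none.
Count: 0.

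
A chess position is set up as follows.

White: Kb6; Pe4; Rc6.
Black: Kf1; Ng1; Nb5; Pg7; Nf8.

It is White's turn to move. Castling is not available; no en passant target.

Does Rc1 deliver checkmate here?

no

After Rc1: black king on f1; in check: yes, from the white rook on c1.
Black has 3 legal replies: Kg2, Kf2, Ke2.
In check but a legal move exists → not checkmate.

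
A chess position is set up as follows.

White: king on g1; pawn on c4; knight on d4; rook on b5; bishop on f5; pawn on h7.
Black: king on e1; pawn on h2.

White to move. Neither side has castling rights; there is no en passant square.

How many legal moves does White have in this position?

3

White to move; king on g1.
In check: yes, from the black pawn on h2.
Legal moves: Kxh2, Kg2, Kh1.
Count: 3.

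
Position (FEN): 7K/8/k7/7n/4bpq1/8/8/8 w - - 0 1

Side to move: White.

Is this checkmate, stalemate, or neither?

White to move; white king on h8.
In check: no.
King squares — g7: attacked by Qg4; h7: attacked by Be4; g8: attacked by Qg4.
Legal moves for White: none.
Not in check and no legal moves → stalemate.

stalemate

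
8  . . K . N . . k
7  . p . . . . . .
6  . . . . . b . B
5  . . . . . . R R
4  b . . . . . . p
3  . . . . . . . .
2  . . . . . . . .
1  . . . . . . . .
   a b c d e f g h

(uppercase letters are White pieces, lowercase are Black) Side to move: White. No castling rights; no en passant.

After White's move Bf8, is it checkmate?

After Bf8: black king on h8; in check: yes, from the white rook on h5.
King squares — g7: attacked by Rg5; h7: attacked by Rh5; g8: attacked by Rg5.
Black has no legal moves → checkmate.

yes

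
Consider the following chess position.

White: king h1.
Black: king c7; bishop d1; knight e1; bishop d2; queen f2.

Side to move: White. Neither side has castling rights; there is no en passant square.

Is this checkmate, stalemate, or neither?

White to move; white king on h1.
In check: no.
King squares — g1: attacked by Qf2; g2: attacked by Ne1; h2: attacked by Qf2.
Legal moves for White: none.
Not in check and no legal moves → stalemate.

stalemate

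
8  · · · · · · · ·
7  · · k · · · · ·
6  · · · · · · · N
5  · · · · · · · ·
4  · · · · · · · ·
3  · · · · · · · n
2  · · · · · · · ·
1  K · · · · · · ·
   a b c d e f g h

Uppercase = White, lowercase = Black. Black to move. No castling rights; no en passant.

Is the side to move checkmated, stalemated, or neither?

Black to move; black king on c7.
In check: no.
Legal moves for Black: Kd8, Kc8, Kb8, Kd7, Kb7, Kd6, Kc6, Kb6, Ng5, Nf4, Nf2, Ng1.
Black has 12 legal moves and is not in check → neither.

neither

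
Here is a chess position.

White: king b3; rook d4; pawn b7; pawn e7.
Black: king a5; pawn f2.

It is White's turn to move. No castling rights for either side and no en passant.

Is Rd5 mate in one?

no

After Rd5: black king on a5; in check: yes, from the white rook on d5.
Black has 2 legal replies: Kb6, Ka6.
In check but a legal move exists → not checkmate.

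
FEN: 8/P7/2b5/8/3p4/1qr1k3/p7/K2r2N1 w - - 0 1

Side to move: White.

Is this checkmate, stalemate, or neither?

checkmate

White to move; white king on a1.
In check: yes, from the black rook on d1.
King squares — b1: attacked by Rd1; a2: attacked by Qb3; b2: attacked by Qb3.
Legal moves for White: none.
In check with no legal moves → checkmate.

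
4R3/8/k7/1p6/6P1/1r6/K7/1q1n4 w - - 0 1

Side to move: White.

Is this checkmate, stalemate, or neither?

checkmate

White to move; white king on a2.
In check: yes, from the black queen on b1.
King squares — a1: attacked by Qb1; b1: attacked by Rb3; b2: attacked by Qb1; a3: attacked by Rb3; b3: attacked by Qb1.
Legal moves for White: none.
In check with no legal moves → checkmate.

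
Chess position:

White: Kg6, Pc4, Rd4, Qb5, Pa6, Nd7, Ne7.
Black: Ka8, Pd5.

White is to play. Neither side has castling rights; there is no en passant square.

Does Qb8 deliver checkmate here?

After Qb8: black king on a8; in check: yes, from the white queen on b8.
King squares — a7: attacked by Qb8; b7: attacked by Pa6; b8: attacked by Nd7.
Black has no legal moves → checkmate.

yes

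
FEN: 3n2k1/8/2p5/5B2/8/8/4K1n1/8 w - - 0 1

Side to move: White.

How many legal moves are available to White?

White to move; king on e2.
In check: no.
Legal moves: Bc8, Bh7+, Bd7, Bg6, Be6+, Bg4, Be4, Bh3, Bd3, Bc2, Bb1, Kf3, Kd3, Kf2, Kd2, Kf1, Kd1.
Count: 17.

17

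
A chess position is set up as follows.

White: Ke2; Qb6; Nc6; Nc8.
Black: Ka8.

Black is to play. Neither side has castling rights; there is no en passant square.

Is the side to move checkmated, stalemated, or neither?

stalemate

Black to move; black king on a8.
In check: no.
King squares — a7: attacked by Qb6; b7: attacked by Qb6; b8: attacked by Qb6.
Legal moves for Black: none.
Not in check and no legal moves → stalemate.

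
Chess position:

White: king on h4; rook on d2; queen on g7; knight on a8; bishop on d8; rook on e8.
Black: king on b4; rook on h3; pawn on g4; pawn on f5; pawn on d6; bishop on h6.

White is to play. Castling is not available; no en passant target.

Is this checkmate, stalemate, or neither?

White to move; white king on h4.
In check: yes, from the black rook on h3.
King squares — g3: attacked by Rh3; h3: attacked by Pg4; g4: attacked by Pf5; g5: attacked by Bh6; h5: attacked by Rh3.
Legal moves for White: none.
In check with no legal moves → checkmate.

checkmate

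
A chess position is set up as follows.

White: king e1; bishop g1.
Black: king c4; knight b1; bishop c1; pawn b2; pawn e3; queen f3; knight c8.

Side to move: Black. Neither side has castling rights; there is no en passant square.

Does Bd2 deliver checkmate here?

After Bd2: white king on e1; in check: yes, from the black bishop on d2.
King squares — d1: attacked by Qf3; f1: attacked by Qf3; d2: attacked by Nb1; e2: attacked by Qf3; f2: attacked by Pe3.
White has no legal moves → checkmate.

yes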